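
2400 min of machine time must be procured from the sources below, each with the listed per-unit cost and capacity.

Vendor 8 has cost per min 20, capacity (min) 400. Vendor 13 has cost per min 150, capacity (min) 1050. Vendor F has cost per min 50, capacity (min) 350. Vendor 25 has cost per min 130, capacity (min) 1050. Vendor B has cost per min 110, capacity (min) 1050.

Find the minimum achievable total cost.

219000

Fill from the cheapest source first.
Vendor 8 at 20: take all 400 min ; 2000 still needed.
Take 350 from Vendor F at 50 ; need 1650 more.
Take 1050 from Vendor B at 110 ; need 600 more.
Vendor 25 at 130: take 600 of its 1050 ; requirement met.
Vendor 13: unused.
Cost = 400×20 + 350×50 + 1050×110 + 600×130 = 219000.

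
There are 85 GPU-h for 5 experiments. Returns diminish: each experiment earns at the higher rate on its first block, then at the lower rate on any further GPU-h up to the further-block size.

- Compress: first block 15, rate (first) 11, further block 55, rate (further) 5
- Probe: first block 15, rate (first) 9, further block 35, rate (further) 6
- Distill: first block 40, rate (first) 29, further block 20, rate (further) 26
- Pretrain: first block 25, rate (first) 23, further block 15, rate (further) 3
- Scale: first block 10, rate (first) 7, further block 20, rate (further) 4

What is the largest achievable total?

2255

Treat each block as its own option and order by rate: Distill/tier1 29 > Distill/tier2 26 > Pretrain/tier1 23 > Compress/tier1 11 > Probe/tier1 9 > Scale/tier1 7 > Probe/tier2 6 > Compress/tier2 5 > Scale/tier2 4 > Pretrain/tier2 3.
Distill tier1 at 29: fill all 40 ; 45 left.
Distill tier2 at 26: fill all 20 ; 25 left.
Fill Pretrain tier1 block (25 at 23) ; 0 left.
Total = 29×40 + 26×20 + 23×25 = 2255.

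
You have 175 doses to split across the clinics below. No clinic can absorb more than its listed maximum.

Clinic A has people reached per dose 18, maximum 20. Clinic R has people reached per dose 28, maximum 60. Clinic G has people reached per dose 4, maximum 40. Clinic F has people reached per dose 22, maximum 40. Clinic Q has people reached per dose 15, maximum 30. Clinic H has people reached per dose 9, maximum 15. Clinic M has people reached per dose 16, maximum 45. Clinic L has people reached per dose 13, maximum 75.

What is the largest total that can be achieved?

Order the clinics by people reached per dose: Clinic R 28 > Clinic F 22 > Clinic A 18 > Clinic M 16 > Clinic Q 15 > Clinic L 13 > Clinic H 9 > Clinic G 4.
Give Clinic R 60 to hit its cap of 60 ; 115 left.
Clinic F: +40 to 40 (cap) ; 75 left.
Give Clinic A 20 to hit its cap of 20 ; 55 left.
Give Clinic M 45 to hit its cap of 45 ; 10 left.
Clinic Q: +10 (room for 30) → 10. Pool exhausted.
Total = 18×20 + 28×60 + 22×40 + 15×10 + 16×45 = 3790.

3790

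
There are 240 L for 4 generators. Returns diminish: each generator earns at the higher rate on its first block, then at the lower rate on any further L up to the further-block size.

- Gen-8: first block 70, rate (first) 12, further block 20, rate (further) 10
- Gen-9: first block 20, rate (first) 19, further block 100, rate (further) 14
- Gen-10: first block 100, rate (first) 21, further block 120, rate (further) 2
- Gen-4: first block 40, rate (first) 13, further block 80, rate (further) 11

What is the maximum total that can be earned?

Order all 8 blocks by rate: Gen-10/tier1 21 > Gen-9/tier1 19 > Gen-9/tier2 14 > Gen-4/tier1 13 > Gen-8/tier1 12 > Gen-4/tier2 11 > Gen-8/tier2 10 > Gen-10/tier2 2.
Gen-10/tier1 (21): +100 — 140 left.
Gen-9/tier1 (19): +20 — 120 left.
Fill Gen-9 tier2 block (100 at 14) — 20 left.
Gen-4 tier1 at 13: only 20 left, fill 20.
Total = 21×100 + 19×20 + 14×100 + 13×20 = 4140.

4140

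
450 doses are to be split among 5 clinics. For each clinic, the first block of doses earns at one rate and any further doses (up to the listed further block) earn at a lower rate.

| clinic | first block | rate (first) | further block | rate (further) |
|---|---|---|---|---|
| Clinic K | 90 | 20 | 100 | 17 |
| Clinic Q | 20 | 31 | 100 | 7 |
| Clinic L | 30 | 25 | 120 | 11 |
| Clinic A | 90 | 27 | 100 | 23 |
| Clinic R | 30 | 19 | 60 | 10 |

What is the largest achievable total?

10000

Treat each block as its own option and order by rate: Clinic Q/first 31 > Clinic A/first 27 > Clinic L/first 25 > Clinic A/second 23 > Clinic K/first 20 > Clinic R/first 19 > Clinic K/second 17 > Clinic L/second 11 > Clinic R/second 10 > Clinic Q/second 7.
Fill Clinic Q first block (20 at 31) → 430 left.
Clinic A/first (27): +90 → 340 left.
Fill Clinic L first block (30 at 25) → 310 left.
Clinic A second at 23: fill all 100 → 210 left.
Clinic K first at 20: fill all 90 → 120 left.
Clinic R first at 19: fill all 30 → 90 left.
Clinic K second at 17: only 90 left, fill 90.
Total = 31×20 + 27×90 + 25×30 + 23×100 + 20×90 + 19×30 + 17×90 = 10000.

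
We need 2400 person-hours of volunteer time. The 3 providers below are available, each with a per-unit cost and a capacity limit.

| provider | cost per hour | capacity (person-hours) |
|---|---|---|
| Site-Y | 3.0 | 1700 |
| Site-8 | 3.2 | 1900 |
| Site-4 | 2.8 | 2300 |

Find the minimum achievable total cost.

Fill from the cheapest provider first.
Site-4 (2.8): use full 2300 ; 100 person-hours to go.
Site-Y at 3.0: take 100 of its 1700 ; requirement met.
Site-8: unused.
Cost = 2300×2.8 + 100×3.0 = 6740.

6740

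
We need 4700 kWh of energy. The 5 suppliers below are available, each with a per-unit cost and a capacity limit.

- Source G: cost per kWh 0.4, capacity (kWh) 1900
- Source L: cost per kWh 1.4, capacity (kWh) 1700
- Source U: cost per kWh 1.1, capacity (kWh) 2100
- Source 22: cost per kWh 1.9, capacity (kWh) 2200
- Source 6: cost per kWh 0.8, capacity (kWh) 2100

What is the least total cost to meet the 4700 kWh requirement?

Use suppliers in increasing cost order.
Source G (0.4): use full 1900 — 2800 kWh to go.
Source 6 at 0.8: take all 2100 kWh — 700 still needed.
Take 700 from Source U at 1.1 to finish.
Source L, Source 22: unused.
Cost = 1900×0.4 + 2100×0.8 + 700×1.1 = 3210.

3210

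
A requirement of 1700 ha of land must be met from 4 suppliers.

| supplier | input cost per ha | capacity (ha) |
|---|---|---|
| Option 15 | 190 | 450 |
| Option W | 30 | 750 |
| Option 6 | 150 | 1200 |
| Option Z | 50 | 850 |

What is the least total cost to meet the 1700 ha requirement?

80000

Cheapest first:
Take 750 from Option W at 30 → need 950 more.
Option Z at 50: take all 850 ha → 100 still needed.
Option 6 (150): take the remaining 100 → done.
Option 15: unused.
Cost = 750×30 + 850×50 + 100×150 = 80000.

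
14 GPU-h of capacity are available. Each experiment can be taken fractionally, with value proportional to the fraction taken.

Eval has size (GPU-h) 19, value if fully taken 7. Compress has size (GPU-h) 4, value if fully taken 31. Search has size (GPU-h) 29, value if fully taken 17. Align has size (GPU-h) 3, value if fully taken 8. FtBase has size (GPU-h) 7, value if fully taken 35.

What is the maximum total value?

Best value per unit of size first: Compress 31/4≈7.75, FtBase 35/7≈5, Align 8/3≈2.67, Search 17/29≈0.586, Eval 7/19≈0.368.
Take all of Compress (4 GPU-h, value 31) ; 10 GPU-h left.
FtBase: take in full, 7 GPU-h for value 35 ; 3 left.
Align: take in full, 3 GPU-h for value 8 ; 0 left.
Total value = 74.

74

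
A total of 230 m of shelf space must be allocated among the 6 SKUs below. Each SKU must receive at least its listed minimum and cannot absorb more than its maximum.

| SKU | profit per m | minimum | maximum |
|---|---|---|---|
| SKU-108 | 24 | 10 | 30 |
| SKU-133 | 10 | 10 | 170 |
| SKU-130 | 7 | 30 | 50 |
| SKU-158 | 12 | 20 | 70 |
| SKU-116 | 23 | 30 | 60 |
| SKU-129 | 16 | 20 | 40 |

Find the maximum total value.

Meeting every minimum uses 10+10+30+20+30+20 = 120 m, leaving 110.
Order the SKUs by profit per m: SKU-108 24 > SKU-116 23 > SKU-129 16 > SKU-158 12 > SKU-133 10 > SKU-130 7.
SKU-108 takes 20 more to reach its cap of 30 ; 90 left.
SKU-116 takes 30 more to reach its cap of 60 ; 60 left.
SKU-129 takes 20 more to reach its cap of 40 ; 40 left.
Only 40 left; SKU-158 takes them to reach 60.
Total = 24×30 + 10×10 + 7×30 + 12×60 + 23×60 + 16×40 = 3770.

3770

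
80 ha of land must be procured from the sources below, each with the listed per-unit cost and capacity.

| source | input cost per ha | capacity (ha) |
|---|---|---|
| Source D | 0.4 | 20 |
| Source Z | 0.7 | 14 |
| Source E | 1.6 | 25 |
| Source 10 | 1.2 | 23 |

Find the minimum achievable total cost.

82.2

Use sources in increasing cost order.
Source D (0.4): use full 20 — 60 ha to go.
Source Z at 0.7: take all 14 ha — 46 still needed.
Source 10 (1.2): use full 23 — 23 ha to go.
Source E at 1.6: take 23 of its 25 — requirement met.
Cost = 20×0.4 + 14×0.7 + 23×1.2 + 23×1.6 = 82.2.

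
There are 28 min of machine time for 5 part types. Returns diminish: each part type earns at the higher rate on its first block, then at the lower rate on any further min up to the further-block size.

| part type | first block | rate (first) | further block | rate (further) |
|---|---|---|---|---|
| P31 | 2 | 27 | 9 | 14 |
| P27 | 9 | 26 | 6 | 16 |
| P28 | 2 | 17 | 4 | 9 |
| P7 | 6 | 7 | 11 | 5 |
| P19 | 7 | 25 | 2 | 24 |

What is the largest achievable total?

641

Treat each block as its own option and order by rate: P31/first 27 > P27/first 26 > P19/first 25 > P19/second 24 > P28/first 17 > P27/second 16 > P31/second 14 > P28/second 9 > P7/first 7 > P7/second 5.
P31/first (27): +2 → 26 left.
Fill P27 first block (9 at 26) → 17 left.
P19/first (25): +7 → 10 left.
P19/second (24): +2 → 8 left.
P28/first (17): +2 → 6 left.
P27/second (16): +6 → 0 left.
Total = 27×2 + 26×9 + 25×7 + 24×2 + 17×2 + 16×6 = 641.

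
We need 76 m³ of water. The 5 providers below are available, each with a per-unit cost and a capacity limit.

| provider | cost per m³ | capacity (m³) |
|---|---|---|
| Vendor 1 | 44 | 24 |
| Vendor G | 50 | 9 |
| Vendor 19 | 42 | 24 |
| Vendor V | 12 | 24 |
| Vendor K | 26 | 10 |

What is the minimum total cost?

Cheapest first:
Vendor V at 12: take all 24 m³ ; 52 still needed.
Take 10 from Vendor K at 26 ; need 42 more.
Vendor 19 (42): use full 24 ; 18 m³ to go.
Vendor 1 (44): take the remaining 18 ; done.
Vendor G: unused.
Cost = 24×12 + 10×26 + 24×42 + 18×44 = 2348.

2348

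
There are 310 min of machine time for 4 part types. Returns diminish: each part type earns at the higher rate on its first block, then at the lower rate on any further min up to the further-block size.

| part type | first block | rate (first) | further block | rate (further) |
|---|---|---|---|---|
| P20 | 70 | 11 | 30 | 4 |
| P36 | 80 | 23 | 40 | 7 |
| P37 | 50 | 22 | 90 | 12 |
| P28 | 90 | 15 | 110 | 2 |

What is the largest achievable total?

5370

Rank every tier by rate: P36/first 23 > P37/first 22 > P28/first 15 > P37/second 12 > P20/first 11 > P36/second 7 > P20/second 4 > P28/second 2.
P36/first (23): +80 → 230 left.
P37/first (22): +50 → 180 left.
P28 first at 15: fill all 90 → 90 left.
Fill P37 second block (90 at 12) → 0 left.
Total = 23×80 + 22×50 + 15×90 + 12×90 = 5370.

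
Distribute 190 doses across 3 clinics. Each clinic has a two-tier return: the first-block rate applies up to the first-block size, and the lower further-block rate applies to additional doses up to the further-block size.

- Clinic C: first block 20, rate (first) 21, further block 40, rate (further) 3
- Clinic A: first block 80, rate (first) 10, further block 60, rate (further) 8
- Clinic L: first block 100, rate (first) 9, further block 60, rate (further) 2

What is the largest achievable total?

Treat each block as its own option and order by rate: Clinic C/first 21 > Clinic A/first 10 > Clinic L/first 9 > Clinic A/second 8 > Clinic C/second 3 > Clinic L/second 2.
Fill Clinic C first block (20 at 21) → 170 left.
Clinic A/first (10): +80 → 90 left.
Clinic L first at 9: only 90 left, fill 90.
Total = 21×20 + 10×80 + 9×90 = 2030.

2030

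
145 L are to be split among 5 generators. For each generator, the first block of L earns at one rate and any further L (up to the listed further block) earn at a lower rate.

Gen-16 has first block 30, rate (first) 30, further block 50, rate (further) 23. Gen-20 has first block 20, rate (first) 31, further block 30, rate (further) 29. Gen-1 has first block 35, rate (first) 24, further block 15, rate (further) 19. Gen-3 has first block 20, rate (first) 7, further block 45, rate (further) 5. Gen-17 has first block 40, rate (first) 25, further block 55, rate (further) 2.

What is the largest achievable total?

Rank every tier by rate: Gen-20/first 31 > Gen-16/first 30 > Gen-20/second 29 > Gen-17/first 25 > Gen-1/first 24 > Gen-16/second 23 > Gen-1/second 19 > Gen-3/first 7 > Gen-3/second 5 > Gen-17/second 2.
Fill Gen-20 first block (20 at 31) → 125 left.
Gen-16 first at 30: fill all 30 → 95 left.
Gen-20/second (29): +30 → 65 left.
Gen-17/first (25): +40 → 25 left.
25 remain; put them into Gen-1 first at 24.
Total = 31×20 + 30×30 + 29×30 + 25×40 + 24×25 = 3990.

3990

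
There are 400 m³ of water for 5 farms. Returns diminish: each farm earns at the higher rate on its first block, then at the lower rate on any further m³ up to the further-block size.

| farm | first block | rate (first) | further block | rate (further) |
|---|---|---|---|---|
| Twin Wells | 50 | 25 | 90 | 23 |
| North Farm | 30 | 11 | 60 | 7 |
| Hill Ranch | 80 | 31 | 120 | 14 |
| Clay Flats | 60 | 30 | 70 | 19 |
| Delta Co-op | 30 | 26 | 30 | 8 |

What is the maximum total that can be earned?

9990

Order all 10 blocks by rate: Hill Ranch/T1 31 > Clay Flats/T1 30 > Delta Co-op/T1 26 > Twin Wells/T1 25 > Twin Wells/T2 23 > Clay Flats/T2 19 > Hill Ranch/T2 14 > North Farm/T1 11 > Delta Co-op/T2 8 > North Farm/T2 7.
Fill Hill Ranch T1 block (80 at 31) — 320 left.
Clay Flats T1 at 30: fill all 60 — 260 left.
Fill Delta Co-op T1 block (30 at 26) — 230 left.
Twin Wells T1 at 25: fill all 50 — 180 left.
Twin Wells/T2 (23): +90 — 90 left.
Fill Clay Flats T2 block (70 at 19) — 20 left.
Hill Ranch T2 at 14: only 20 left, fill 20.
Total = 31×80 + 30×60 + 26×30 + 25×50 + 23×90 + 19×70 + 14×20 = 9990.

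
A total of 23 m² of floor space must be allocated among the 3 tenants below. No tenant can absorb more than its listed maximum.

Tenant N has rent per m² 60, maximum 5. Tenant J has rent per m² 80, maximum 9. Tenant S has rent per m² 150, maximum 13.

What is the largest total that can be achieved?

2730

Highest rent per m² first: Tenant S 150 > Tenant J 80 > Tenant N 60.
Give Tenant S 13 to hit its cap of 13 → 10 left.
Give Tenant J 9 to hit its cap of 9 → 1 left.
Tenant N has room for 5 but only 1 remain, so it gets 1.
Total = 60×1 + 80×9 + 150×13 = 2730.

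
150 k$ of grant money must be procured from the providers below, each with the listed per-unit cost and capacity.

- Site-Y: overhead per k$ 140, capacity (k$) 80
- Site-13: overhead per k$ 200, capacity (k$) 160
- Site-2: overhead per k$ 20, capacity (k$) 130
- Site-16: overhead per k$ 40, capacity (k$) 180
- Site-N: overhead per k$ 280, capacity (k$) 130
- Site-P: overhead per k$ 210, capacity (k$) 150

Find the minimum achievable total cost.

3400

Use providers in increasing cost order.
Site-2 at 20: take all 130 k$ — 20 still needed.
Site-16 at 40: take 20 of its 180 — requirement met.
Site-Y, Site-13, Site-P, Site-N: unused.
Cost = 130×20 + 20×40 = 3400.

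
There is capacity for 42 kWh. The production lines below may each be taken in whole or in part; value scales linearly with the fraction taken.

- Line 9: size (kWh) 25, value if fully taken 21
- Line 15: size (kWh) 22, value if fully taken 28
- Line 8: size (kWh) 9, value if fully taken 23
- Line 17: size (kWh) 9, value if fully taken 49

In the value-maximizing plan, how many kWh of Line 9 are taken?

Best value per unit of size first: Line 17 49/9≈5.44, Line 8 23/9≈2.56, Line 15 28/22≈1.27, Line 9 21/25≈0.84.
Take all of Line 17 (9 kWh, value 49) → 33 kWh left.
All 9 kWh of Line 8 fit (value 23) → 24 remain.
All 22 kWh of Line 15 fit (value 28) → 2 remain.
Only 2 kWh remain; take 2/25 of Line 9 for value 21×2/25 = 1.68.

2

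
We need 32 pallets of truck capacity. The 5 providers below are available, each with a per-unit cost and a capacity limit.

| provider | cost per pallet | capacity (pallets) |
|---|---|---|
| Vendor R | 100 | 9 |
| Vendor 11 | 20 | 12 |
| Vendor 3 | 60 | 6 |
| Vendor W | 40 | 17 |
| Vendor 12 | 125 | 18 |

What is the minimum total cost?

Use providers in increasing cost order.
Vendor 11 (20): use full 12 → 20 pallets to go.
Take 17 from Vendor W at 40 → need 3 more.
Take 3 from Vendor 3 at 60 to finish.
Vendor R, Vendor 12: unused.
Cost = 12×20 + 17×40 + 3×60 = 1100.

1100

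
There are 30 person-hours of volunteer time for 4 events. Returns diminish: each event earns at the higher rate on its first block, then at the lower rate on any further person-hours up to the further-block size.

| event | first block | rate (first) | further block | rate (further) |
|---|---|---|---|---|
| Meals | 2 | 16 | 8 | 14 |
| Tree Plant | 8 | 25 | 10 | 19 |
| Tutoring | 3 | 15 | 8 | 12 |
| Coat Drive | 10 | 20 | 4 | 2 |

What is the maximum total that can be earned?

Treat each block as its own option and order by rate: Tree Plant/T1 25 > Coat Drive/T1 20 > Tree Plant/T2 19 > Meals/T1 16 > Tutoring/T1 15 > Meals/T2 14 > Tutoring/T2 12 > Coat Drive/T2 2.
Fill Tree Plant T1 block (8 at 25) ; 22 left.
Fill Coat Drive T1 block (10 at 20) ; 12 left.
Fill Tree Plant T2 block (10 at 19) ; 2 left.
Meals/T1 (16): +2 ; 0 left.
Total = 25×8 + 20×10 + 19×10 + 16×2 = 622.

622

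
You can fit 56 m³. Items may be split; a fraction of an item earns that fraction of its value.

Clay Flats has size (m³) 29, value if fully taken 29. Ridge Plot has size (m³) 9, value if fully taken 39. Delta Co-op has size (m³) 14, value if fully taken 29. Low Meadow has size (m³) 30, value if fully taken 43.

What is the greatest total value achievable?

Best value per unit of size first: Ridge Plot 39/9≈4.33, Delta Co-op 29/14≈2.07, Low Meadow 43/30≈1.43, Clay Flats 29/29≈1.
Take all of Ridge Plot (9 m³, value 39) → 47 m³ left.
Delta Co-op: take in full, 14 m³ for value 29 → 33 left.
All 30 m³ of Low Meadow fit (value 43) → 3 remain.
Only 3 m³ remain; take 3/29 of Clay Flats for value 29×3/29 = 3.
Total value = 114.

114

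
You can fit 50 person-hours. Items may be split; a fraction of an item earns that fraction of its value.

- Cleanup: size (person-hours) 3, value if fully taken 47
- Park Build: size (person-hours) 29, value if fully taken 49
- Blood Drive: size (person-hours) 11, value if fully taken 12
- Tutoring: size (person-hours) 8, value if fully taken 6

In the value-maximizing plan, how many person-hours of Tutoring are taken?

Sort by value density: Cleanup 47/3≈15.7, Park Build 49/29≈1.69, Blood Drive 12/11≈1.09, Tutoring 6/8≈0.75.
Take all of Cleanup (3 person-hours, value 47) — 47 person-hours left.
Take all of Park Build (29 person-hours, value 49) — 18 person-hours left.
All 11 person-hours of Blood Drive fit (value 12) — 7 remain.
7 person-hours left: a 7/8 share of Tutoring gives 6×7/8 = 5.25.

7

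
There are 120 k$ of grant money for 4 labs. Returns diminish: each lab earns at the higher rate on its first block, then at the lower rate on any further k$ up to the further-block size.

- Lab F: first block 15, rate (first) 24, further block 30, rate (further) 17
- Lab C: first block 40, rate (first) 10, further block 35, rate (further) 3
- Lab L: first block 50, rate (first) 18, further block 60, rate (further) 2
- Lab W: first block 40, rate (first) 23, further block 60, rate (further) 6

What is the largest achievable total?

Order all 8 blocks by rate: Lab F/T1 24 > Lab W/T1 23 > Lab L/T1 18 > Lab F/T2 17 > Lab C/T1 10 > Lab W/T2 6 > Lab C/T2 3 > Lab L/T2 2.
Lab F T1 at 24: fill all 15 → 105 left.
Lab W/T1 (23): +40 → 65 left.
Fill Lab L T1 block (50 at 18) → 15 left.
Lab F T2 at 17: only 15 left, fill 15.
Total = 24×15 + 23×40 + 18×50 + 17×15 = 2435.

2435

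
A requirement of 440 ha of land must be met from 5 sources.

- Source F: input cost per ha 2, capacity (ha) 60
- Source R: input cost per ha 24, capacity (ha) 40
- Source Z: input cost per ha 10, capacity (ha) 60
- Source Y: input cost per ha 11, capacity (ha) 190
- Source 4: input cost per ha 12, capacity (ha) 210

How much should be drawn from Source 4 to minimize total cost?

130

Use sources in increasing cost order.
Source F (2): use full 60 — 380 ha to go.
Source Z at 10: take all 60 ha — 320 still needed.
Source Y (11): use full 190 — 130 ha to go.
Source 4 at 12: take 130 of its 210 — requirement met.
Source R: unused.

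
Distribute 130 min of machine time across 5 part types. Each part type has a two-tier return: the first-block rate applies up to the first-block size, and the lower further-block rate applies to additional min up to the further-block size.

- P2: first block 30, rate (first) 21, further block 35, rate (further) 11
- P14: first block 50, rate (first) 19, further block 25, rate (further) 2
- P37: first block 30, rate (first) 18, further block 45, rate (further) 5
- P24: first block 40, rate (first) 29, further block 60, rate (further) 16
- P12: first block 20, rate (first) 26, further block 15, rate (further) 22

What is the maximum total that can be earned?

3115

Order all 10 blocks by rate: P24/T1 29 > P12/T1 26 > P12/T2 22 > P2/T1 21 > P14/T1 19 > P37/T1 18 > P24/T2 16 > P2/T2 11 > P37/T2 5 > P14/T2 2.
P24 T1 at 29: fill all 40 → 90 left.
Fill P12 T1 block (20 at 26) → 70 left.
P12/T2 (22): +15 → 55 left.
Fill P2 T1 block (30 at 21) → 25 left.
25 remain; put them into P14 T1 at 19.
Total = 29×40 + 26×20 + 22×15 + 21×30 + 19×25 = 3115.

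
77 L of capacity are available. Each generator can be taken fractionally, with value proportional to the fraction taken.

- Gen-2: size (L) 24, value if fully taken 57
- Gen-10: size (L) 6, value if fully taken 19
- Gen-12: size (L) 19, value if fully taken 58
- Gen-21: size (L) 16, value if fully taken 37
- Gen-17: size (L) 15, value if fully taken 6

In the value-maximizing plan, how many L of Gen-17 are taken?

Best value per unit of size first: Gen-10 19/6≈3.17, Gen-12 58/19≈3.05, Gen-2 57/24≈2.38, Gen-21 37/16≈2.31, Gen-17 6/15≈0.4.
Take all of Gen-10 (6 L, value 19) → 71 L left.
All 19 L of Gen-12 fit (value 58) → 52 remain.
All 24 L of Gen-2 fit (value 57) → 28 remain.
Gen-21: take in full, 16 L for value 37 → 12 left.
12 L left: a 12/15 share of Gen-17 gives 6×12/15 = 4.8.

12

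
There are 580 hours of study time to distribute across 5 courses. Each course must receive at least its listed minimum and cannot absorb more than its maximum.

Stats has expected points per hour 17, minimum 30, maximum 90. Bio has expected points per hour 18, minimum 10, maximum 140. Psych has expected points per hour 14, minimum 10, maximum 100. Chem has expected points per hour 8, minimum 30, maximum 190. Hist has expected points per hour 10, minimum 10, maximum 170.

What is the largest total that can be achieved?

7790

Meeting every minimum uses 30+10+10+30+10 = 90 hours, leaving 490.
Order the courses by expected points per hour: Bio 18 > Stats 17 > Psych 14 > Hist 10 > Chem 8.
Bio takes 130 more to reach its cap of 140 — 360 left.
Stats takes 60 more to reach its cap of 90 — 300 left.
Give Psych 90 more to hit its cap of 100 — 210 left.
Hist: +160 to 170 (cap) — 50 left.
Only 50 left; Chem takes them to reach 80.
Total = 17×90 + 18×140 + 14×100 + 8×80 + 10×170 = 7790.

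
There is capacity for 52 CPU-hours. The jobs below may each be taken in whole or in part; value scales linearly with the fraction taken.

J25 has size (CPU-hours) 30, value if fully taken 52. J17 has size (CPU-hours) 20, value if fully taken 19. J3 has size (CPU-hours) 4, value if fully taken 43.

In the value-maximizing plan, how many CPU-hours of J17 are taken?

Best value per unit of size first: J3 43/4≈10.8, J25 52/30≈1.73, J17 19/20≈0.95.
Take all of J3 (4 CPU-hours, value 43) ; 48 CPU-hours left.
All 30 CPU-hours of J25 fit (value 52) ; 18 remain.
Only 18 CPU-hours remain; take 18/20 of J17 for value 19×18/20 = 17.1.

18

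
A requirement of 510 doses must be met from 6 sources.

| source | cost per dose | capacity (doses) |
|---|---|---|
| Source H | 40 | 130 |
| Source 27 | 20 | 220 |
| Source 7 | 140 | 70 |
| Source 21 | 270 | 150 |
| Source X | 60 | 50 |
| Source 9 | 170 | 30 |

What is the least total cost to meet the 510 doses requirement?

Fill from the cheapest source first.
Source 27 (20): use full 220 — 290 doses to go.
Source H (40): use full 130 — 160 doses to go.
Take 50 from Source X at 60 — need 110 more.
Source 7 at 140: take all 70 doses — 40 still needed.
Take 30 from Source 9 at 170 — need 10 more.
Take 10 from Source 21 at 270 to finish.
Cost = 220×20 + 130×40 + 50×60 + 70×140 + 30×170 + 10×270 = 30200.

30200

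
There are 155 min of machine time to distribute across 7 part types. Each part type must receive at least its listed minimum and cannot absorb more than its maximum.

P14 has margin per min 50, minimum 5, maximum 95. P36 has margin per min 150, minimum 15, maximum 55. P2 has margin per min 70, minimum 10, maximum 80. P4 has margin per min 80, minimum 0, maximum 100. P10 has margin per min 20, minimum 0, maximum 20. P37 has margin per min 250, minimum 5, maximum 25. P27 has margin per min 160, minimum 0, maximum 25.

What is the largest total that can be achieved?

Meeting every minimum uses 5+15+10+0+0+5+0 = 35 min, leaving 120.
Highest margin per min first: P37 250 > P27 160 > P36 150 > P4 80 > P2 70 > P14 50 > P10 20.
P37 takes 20 more to reach its cap of 25 → 100 left.
P27: +25 to 25 (cap) → 75 left.
Give P36 40 more to hit its cap of 55 → 35 left.
Only 35 left; P4 takes them to reach 35.
Total = 50×5 + 150×55 + 70×10 + 80×35 + 250×25 + 160×25 = 22250.

22250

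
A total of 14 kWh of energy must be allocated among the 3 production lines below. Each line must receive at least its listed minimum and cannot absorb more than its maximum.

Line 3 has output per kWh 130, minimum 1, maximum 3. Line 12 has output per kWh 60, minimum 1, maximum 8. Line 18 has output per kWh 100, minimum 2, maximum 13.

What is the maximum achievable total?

1450

Meeting every minimum uses 1+1+2 = 4 kWh, leaving 10.
Order the production lines by output per kWh: Line 3 130 > Line 18 100 > Line 12 60.
Line 3 takes 2 more to reach its cap of 3 → 8 left.
Line 18 has room for 11 more but only 8 remain, so it gets 10.
Total = 130×3 + 60×1 + 100×10 = 1450.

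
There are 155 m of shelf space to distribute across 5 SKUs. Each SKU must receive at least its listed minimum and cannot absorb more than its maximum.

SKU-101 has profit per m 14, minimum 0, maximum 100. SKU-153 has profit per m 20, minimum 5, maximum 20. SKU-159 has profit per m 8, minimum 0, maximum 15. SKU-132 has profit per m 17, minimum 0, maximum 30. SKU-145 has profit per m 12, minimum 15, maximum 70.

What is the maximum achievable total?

Meeting every minimum uses 0+5+0+0+15 = 20 m, leaving 135.
Rank by profit per m: SKU-153 20 > SKU-132 17 > SKU-101 14 > SKU-145 12 > SKU-159 8.
Give SKU-153 15 more to hit its cap of 20 → 120 left.
SKU-132 takes 30 more to reach its cap of 30 → 90 left.
SKU-101: +90 (room for 100) → 90. Pool exhausted.
Total = 14×90 + 20×20 + 17×30 + 12×15 = 2350.

2350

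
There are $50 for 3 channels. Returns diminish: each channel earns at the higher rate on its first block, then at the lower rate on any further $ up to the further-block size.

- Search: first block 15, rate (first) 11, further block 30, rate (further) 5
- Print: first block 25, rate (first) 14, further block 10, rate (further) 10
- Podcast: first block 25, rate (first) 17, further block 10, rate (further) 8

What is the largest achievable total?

Rank every tier by rate: Podcast/tier1 17 > Print/tier1 14 > Search/tier1 11 > Print/tier2 10 > Podcast/tier2 8 > Search/tier2 5.
Podcast/tier1 (17): +25 — 25 left.
Print tier1 at 14: fill all 25 — 0 left.
Total = 17×25 + 14×25 = 775.

775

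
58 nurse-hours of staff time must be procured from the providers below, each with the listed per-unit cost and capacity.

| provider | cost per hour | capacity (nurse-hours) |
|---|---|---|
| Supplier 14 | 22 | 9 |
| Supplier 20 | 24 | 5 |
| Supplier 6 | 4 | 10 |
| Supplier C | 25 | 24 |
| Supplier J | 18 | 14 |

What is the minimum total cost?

1110

Fill from the cheapest provider first.
Supplier 6 at 4: take all 10 nurse-hours — 48 still needed.
Supplier J (18): use full 14 — 34 nurse-hours to go.
Take 9 from Supplier 14 at 22 — need 25 more.
Supplier 20 at 24: take all 5 nurse-hours — 20 still needed.
Take 20 from Supplier C at 25 to finish.
Cost = 10×4 + 14×18 + 9×22 + 5×24 + 20×25 = 1110.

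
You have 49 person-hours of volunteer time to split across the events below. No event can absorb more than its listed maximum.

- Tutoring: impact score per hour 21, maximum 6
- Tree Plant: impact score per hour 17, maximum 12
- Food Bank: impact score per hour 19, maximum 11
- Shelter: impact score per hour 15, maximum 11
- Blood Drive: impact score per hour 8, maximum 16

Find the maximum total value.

Rank by impact score per hour: Tutoring 21 > Food Bank 19 > Tree Plant 17 > Shelter 15 > Blood Drive 8.
Tutoring takes 6 to reach its cap of 6 — 43 left.
Give Food Bank 11 to hit its cap of 11 — 32 left.
Tree Plant: +12 to 12 (cap) — 20 left.
Give Shelter 11 to hit its cap of 11 — 9 left.
Blood Drive: +9 (room for 16) → 9. Pool exhausted.
Total = 21×6 + 17×12 + 19×11 + 15×11 + 8×9 = 776.

776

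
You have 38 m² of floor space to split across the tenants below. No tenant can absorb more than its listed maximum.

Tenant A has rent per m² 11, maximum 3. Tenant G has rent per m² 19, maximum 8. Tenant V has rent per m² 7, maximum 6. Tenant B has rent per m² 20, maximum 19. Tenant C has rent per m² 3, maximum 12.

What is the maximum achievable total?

613

Rank by rent per m²: Tenant B 20 > Tenant G 19 > Tenant A 11 > Tenant V 7 > Tenant C 3.
Give Tenant B 19 to hit its cap of 19 — 19 left.
Tenant G: +8 to 8 (cap) — 11 left.
Tenant A takes 3 to reach its cap of 3 — 8 left.
Tenant V: +6 to 6 (cap) — 2 left.
Tenant C has room for 12 but only 2 remain, so it gets 2.
Total = 11×3 + 19×8 + 7×6 + 20×19 + 3×2 = 613.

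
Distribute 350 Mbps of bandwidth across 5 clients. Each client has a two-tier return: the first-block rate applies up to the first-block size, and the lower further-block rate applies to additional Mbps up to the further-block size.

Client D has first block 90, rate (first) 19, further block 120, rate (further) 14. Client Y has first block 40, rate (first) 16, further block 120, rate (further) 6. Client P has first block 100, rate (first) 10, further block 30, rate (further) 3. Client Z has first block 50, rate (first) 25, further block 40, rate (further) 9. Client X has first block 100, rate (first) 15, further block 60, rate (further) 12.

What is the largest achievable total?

6080

Order all 10 blocks by rate: Client Z/T1 25 > Client D/T1 19 > Client Y/T1 16 > Client X/T1 15 > Client D/T2 14 > Client X/T2 12 > Client P/T1 10 > Client Z/T2 9 > Client Y/T2 6 > Client P/T2 3.
Client Z T1 at 25: fill all 50 — 300 left.
Client D/T1 (19): +90 — 210 left.
Fill Client Y T1 block (40 at 16) — 170 left.
Client X T1 at 15: fill all 100 — 70 left.
Client D T2 at 14: only 70 left, fill 70.
Total = 25×50 + 19×90 + 16×40 + 15×100 + 14×70 = 6080.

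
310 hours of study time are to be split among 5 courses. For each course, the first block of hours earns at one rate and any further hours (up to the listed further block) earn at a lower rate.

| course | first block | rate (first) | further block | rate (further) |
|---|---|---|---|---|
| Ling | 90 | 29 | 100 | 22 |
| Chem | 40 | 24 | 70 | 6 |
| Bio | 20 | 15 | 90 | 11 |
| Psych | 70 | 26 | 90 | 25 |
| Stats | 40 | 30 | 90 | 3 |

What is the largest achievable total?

Rank every tier by rate: Stats/first 30 > Ling/first 29 > Psych/first 26 > Psych/second 25 > Chem/first 24 > Ling/second 22 > Bio/first 15 > Bio/second 11 > Chem/second 6 > Stats/second 3.
Stats/first (30): +40 — 270 left.
Ling first at 29: fill all 90 — 180 left.
Psych/first (26): +70 — 110 left.
Psych/second (25): +90 — 20 left.
Chem/first: +20 of 40 at 24; pool empty.
Total = 30×40 + 29×90 + 26×70 + 25×90 + 24×20 = 8360.

8360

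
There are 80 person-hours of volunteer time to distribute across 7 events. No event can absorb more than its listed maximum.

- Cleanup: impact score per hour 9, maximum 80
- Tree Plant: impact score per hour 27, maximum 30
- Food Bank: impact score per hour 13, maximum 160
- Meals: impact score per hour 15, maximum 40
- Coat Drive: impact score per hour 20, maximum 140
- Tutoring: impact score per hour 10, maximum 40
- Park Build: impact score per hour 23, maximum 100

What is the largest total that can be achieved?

Order the events by impact score per hour: Tree Plant 27 > Park Build 23 > Coat Drive 20 > Meals 15 > Food Bank 13 > Tutoring 10 > Cleanup 9.
Give Tree Plant 30 to hit its cap of 30 ; 50 left.
Park Build: +50 (room for 100) → 50. Pool exhausted.
Total = 27×30 + 23×50 = 1960.

1960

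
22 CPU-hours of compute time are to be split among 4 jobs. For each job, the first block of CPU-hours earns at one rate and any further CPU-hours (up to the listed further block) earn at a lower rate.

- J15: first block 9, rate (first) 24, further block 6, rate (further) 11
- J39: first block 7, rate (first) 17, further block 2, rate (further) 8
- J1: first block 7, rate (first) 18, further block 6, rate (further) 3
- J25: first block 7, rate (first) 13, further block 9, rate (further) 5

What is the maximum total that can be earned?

Rank every tier by rate: J15/T1 24 > J1/T1 18 > J39/T1 17 > J25/T1 13 > J15/T2 11 > J39/T2 8 > J25/T2 5 > J1/T2 3.
J15/T1 (24): +9 → 13 left.
Fill J1 T1 block (7 at 18) → 6 left.
6 remain; put them into J39 T1 at 17.
Total = 24×9 + 18×7 + 17×6 = 444.

444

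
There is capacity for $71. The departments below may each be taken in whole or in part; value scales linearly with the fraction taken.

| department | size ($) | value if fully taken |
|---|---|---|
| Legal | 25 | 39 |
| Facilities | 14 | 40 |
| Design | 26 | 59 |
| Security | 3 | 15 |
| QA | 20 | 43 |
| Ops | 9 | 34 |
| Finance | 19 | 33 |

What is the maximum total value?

Best value per unit of size first: Security 15/3≈5, Ops 34/9≈3.78, Facilities 40/14≈2.86, Design 59/26≈2.27, QA 43/20≈2.15, Finance 33/19≈1.74, Legal 39/25≈1.56.
Take all of Security (3 $, value 15) → 68 $ left.
All 9 $ of Ops fit (value 34) → 59 remain.
Facilities: take in full, 14 $ for value 40 → 45 left.
Take all of Design (26 $, value 59) → 19 $ left.
19 $ left: a 19/20 share of QA gives 43×19/20 = 40.85.
Total value = 188.85.

188.85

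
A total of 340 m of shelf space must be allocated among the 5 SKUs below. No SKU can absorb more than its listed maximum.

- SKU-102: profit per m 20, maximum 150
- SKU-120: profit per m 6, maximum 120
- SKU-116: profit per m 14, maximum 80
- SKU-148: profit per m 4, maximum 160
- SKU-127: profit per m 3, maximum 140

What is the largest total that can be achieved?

4780

Order the SKUs by profit per m: SKU-102 20 > SKU-116 14 > SKU-120 6 > SKU-148 4 > SKU-127 3.
SKU-102: +150 to 150 (cap) ; 190 left.
SKU-116: +80 to 80 (cap) ; 110 left.
SKU-120: +110 (room for 120) → 110. Pool exhausted.
Total = 20×150 + 6×110 + 14×80 = 4780.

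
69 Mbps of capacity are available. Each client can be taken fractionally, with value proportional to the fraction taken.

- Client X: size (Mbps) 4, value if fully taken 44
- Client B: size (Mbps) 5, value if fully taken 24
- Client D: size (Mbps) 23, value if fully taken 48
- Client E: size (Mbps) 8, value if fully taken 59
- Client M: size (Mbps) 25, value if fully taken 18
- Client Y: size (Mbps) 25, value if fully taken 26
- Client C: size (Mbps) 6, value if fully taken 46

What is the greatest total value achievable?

244.92

Sort by value density: Client X 44/4≈11, Client C 46/6≈7.67, Client E 59/8≈7.38, Client B 24/5≈4.8, Client D 48/23≈2.09, Client Y 26/25≈1.04, Client M 18/25≈0.72.
All 4 Mbps of Client X fit (value 44) — 65 remain.
All 6 Mbps of Client C fit (value 46) — 59 remain.
All 8 Mbps of Client E fit (value 59) — 51 remain.
Take all of Client B (5 Mbps, value 24) — 46 Mbps left.
All 23 Mbps of Client D fit (value 48) — 23 remain.
Fill the last 23 Mbps with part of Client Y: 23/25 of it earns 23.92.
Total value = 244.92.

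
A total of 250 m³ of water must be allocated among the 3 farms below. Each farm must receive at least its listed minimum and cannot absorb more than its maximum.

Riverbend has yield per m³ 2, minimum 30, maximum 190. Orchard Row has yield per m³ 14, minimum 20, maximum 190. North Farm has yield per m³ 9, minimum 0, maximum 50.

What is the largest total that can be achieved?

Meeting every minimum uses 30+20+0 = 50 m³, leaving 200.
Rank by yield per m³: Orchard Row 14 > North Farm 9 > Riverbend 2.
Orchard Row: +170 to 190 (cap) ; 30 left.
North Farm has room for 50 more but only 30 remain, so it gets 30.
Total = 2×30 + 14×190 + 9×30 = 2990.

2990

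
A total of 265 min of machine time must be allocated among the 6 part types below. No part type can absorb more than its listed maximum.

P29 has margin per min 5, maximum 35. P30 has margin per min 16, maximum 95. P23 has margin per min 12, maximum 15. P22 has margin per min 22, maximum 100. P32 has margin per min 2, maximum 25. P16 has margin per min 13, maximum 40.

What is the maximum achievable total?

Order the part types by margin per min: P22 22 > P30 16 > P16 13 > P23 12 > P29 5 > P32 2.
P22: +100 to 100 (cap) → 165 left.
P30: +95 to 95 (cap) → 70 left.
P16: +40 to 40 (cap) → 30 left.
P23: +15 to 15 (cap) → 15 left.
P29 has room for 35 but only 15 remain, so it gets 15.
Total = 5×15 + 16×95 + 12×15 + 22×100 + 13×40 = 4495.

4495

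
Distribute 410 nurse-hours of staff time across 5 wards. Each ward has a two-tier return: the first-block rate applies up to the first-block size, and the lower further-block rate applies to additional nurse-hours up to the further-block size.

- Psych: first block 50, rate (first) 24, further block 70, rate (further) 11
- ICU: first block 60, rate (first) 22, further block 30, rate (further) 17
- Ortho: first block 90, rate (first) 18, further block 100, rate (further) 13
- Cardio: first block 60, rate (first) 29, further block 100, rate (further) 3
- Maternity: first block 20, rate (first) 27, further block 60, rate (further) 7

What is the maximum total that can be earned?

Order all 10 blocks by rate: Cardio/tier1 29 > Maternity/tier1 27 > Psych/tier1 24 > ICU/tier1 22 > Ortho/tier1 18 > ICU/tier2 17 > Ortho/tier2 13 > Psych/tier2 11 > Maternity/tier2 7 > Cardio/tier2 3.
Cardio tier1 at 29: fill all 60 → 350 left.
Maternity tier1 at 27: fill all 20 → 330 left.
Psych/tier1 (24): +50 → 280 left.
ICU tier1 at 22: fill all 60 → 220 left.
Fill Ortho tier1 block (90 at 18) → 130 left.
ICU tier2 at 17: fill all 30 → 100 left.
Ortho/tier2 (13): +100 → 0 left.
Total = 29×60 + 27×20 + 24×50 + 22×60 + 18×90 + 17×30 + 13×100 = 8230.

8230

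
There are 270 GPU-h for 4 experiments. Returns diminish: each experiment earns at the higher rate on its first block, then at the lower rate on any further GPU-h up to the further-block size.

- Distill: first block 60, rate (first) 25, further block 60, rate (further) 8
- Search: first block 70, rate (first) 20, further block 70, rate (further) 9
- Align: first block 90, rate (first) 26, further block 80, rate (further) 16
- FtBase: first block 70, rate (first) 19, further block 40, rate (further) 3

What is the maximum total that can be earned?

Treat each block as its own option and order by rate: Align/tier1 26 > Distill/tier1 25 > Search/tier1 20 > FtBase/tier1 19 > Align/tier2 16 > Search/tier2 9 > Distill/tier2 8 > FtBase/tier2 3.
Align/tier1 (26): +90 — 180 left.
Distill/tier1 (25): +60 — 120 left.
Search tier1 at 20: fill all 70 — 50 left.
FtBase tier1 at 19: only 50 left, fill 50.
Total = 26×90 + 25×60 + 20×70 + 19×50 = 6190.

6190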